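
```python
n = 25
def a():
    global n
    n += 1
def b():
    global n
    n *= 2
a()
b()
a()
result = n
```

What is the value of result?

Step 1: n = 25.
Step 2: a(): n = 25 + 1 = 26.
Step 3: b(): n = 26 * 2 = 52.
Step 4: a(): n = 52 + 1 = 53

The answer is 53.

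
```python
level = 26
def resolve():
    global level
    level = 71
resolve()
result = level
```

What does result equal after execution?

Step 1: level = 26 globally.
Step 2: resolve() declares global level and sets it to 71.
Step 3: After resolve(), global level = 71. result = 71

The answer is 71.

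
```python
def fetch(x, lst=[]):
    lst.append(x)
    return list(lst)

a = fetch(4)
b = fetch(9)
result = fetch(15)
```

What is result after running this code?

Step 1: Default list is shared. list() creates copies for return values.
Step 2: Internal list grows: [4] -> [4, 9] -> [4, 9, 15].
Step 3: result = [4, 9, 15]

The answer is [4, 9, 15].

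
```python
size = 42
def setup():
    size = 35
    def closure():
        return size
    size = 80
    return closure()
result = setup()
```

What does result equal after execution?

Step 1: setup() sets size = 35, then later size = 80.
Step 2: closure() is called after size is reassigned to 80. Closures capture variables by reference, not by value.
Step 3: result = 80

The answer is 80.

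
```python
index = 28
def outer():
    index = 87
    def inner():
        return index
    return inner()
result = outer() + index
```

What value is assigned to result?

Step 1: Global index = 28. outer() shadows with index = 87.
Step 2: inner() returns enclosing index = 87. outer() = 87.
Step 3: result = 87 + global index (28) = 115

The answer is 115.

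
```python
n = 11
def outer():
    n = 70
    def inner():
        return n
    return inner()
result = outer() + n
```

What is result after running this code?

Step 1: Global n = 11. outer() shadows with n = 70.
Step 2: inner() returns enclosing n = 70. outer() = 70.
Step 3: result = 70 + global n (11) = 81

The answer is 81.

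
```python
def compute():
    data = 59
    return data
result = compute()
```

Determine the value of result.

Step 1: compute() defines data = 59 in its local scope.
Step 2: return data finds the local variable data = 59.
Step 3: result = 59

The answer is 59.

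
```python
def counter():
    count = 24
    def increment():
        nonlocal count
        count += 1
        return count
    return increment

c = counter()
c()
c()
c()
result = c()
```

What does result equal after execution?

Step 1: counter() creates closure with count = 24.
Step 2: Each c() call increments count via nonlocal. After 4 calls: 24 + 4 = 28.
Step 3: result = 28

The answer is 28.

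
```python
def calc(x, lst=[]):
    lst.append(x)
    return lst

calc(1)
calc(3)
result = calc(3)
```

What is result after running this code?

Step 1: Mutable default argument gotcha! The list [] is created once.
Step 2: Each call appends to the SAME list: [1], [1, 3], [1, 3, 3].
Step 3: result = [1, 3, 3]

The answer is [1, 3, 3].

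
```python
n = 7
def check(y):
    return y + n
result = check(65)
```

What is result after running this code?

Step 1: n = 7 is defined globally.
Step 2: check(65) uses parameter y = 65 and looks up n from global scope = 7.
Step 3: result = 65 + 7 = 72

The answer is 72.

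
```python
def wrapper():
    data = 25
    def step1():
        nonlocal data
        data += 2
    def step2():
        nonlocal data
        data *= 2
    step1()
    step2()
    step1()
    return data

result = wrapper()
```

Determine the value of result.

Step 1: data = 25.
Step 2: step1(): data = 25 + 2 = 27.
Step 3: step2(): data = 27 * 2 = 54.
Step 4: step1(): data = 54 + 2 = 56. result = 56

The answer is 56.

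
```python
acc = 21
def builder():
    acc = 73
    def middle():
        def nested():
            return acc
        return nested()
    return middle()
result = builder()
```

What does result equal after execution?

Step 1: builder() defines acc = 73. middle() and nested() have no local acc.
Step 2: nested() checks local (none), enclosing middle() (none), enclosing builder() and finds acc = 73.
Step 3: result = 73

The answer is 73.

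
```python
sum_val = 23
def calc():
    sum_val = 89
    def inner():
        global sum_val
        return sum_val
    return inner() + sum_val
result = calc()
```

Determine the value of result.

Step 1: Global sum_val = 23. calc() shadows with local sum_val = 89.
Step 2: inner() uses global keyword, so inner() returns global sum_val = 23.
Step 3: calc() returns 23 + 89 = 112

The answer is 112.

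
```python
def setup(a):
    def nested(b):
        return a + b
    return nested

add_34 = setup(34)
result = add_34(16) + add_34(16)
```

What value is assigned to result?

Step 1: add_34 captures a = 34.
Step 2: add_34(16) = 34 + 16 = 50, called twice.
Step 3: result = 50 + 50 = 100

The answer is 100.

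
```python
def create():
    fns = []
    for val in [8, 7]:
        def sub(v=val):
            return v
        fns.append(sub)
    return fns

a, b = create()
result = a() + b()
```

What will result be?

Step 1: Default argument v=val captures val at each iteration.
Step 2: a() returns 8 (captured at first iteration), b() returns 7 (captured at second).
Step 3: result = 8 + 7 = 15

The answer is 15.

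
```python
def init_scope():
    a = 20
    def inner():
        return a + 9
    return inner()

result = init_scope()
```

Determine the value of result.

Step 1: init_scope() defines a = 20.
Step 2: inner() reads a = 20 from enclosing scope, returns 20 + 9 = 29.
Step 3: result = 29

The answer is 29.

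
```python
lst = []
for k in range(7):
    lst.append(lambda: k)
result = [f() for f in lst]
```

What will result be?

Step 1: All 7 lambdas share the same variable k.
Step 2: After the loop, k = 6.
Step 3: Each call returns 6. result = [6, 6, 6, 6, 6, 6, 6]

The answer is [6, 6, 6, 6, 6, 6, 6].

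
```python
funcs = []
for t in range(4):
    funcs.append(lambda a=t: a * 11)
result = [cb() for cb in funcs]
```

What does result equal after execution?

Step 1: Default arg a=t captures t at each iteration.
Step 2: funcs[k] has a defaulting to k, returns k * 11.
Step 3: result = [0, 11, 22, 33]

The answer is [0, 11, 22, 33].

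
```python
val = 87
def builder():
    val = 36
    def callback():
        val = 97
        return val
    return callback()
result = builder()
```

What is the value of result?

Step 1: Three scopes define val: global (87), builder (36), callback (97).
Step 2: callback() has its own local val = 97, which shadows both enclosing and global.
Step 3: result = 97 (local wins in LEGB)

The answer is 97.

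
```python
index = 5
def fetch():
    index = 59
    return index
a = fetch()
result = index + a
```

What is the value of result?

Step 1: Global index = 5. fetch() returns local index = 59.
Step 2: a = 59. Global index still = 5.
Step 3: result = 5 + 59 = 64

The answer is 64.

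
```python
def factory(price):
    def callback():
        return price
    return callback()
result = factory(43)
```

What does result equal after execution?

Step 1: factory(43) binds parameter price = 43.
Step 2: callback() looks up price in enclosing scope and finds the parameter price = 43.
Step 3: result = 43

The answer is 43.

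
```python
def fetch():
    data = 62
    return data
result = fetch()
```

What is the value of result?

Step 1: fetch() defines data = 62 in its local scope.
Step 2: return data finds the local variable data = 62.
Step 3: result = 62

The answer is 62.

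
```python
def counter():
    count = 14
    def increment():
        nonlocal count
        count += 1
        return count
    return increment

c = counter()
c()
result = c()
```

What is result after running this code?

Step 1: counter() creates closure with count = 14.
Step 2: Each c() call increments count via nonlocal. After 2 calls: 14 + 2 = 16.
Step 3: result = 16

The answer is 16.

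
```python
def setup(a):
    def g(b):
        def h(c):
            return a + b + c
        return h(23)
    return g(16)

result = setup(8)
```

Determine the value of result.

Step 1: a = 8, b = 16, c = 23 across three nested scopes.
Step 2: h() accesses all three via LEGB rule.
Step 3: result = 8 + 16 + 23 = 47

The answer is 47.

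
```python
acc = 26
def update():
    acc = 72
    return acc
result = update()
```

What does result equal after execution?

Step 1: Global acc = 26.
Step 2: update() creates local acc = 72, shadowing the global.
Step 3: Returns local acc = 72. result = 72

The answer is 72.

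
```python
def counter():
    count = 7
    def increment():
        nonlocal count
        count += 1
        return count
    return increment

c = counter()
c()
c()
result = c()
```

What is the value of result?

Step 1: counter() creates closure with count = 7.
Step 2: Each c() call increments count via nonlocal. After 3 calls: 7 + 3 = 10.
Step 3: result = 10

The answer is 10.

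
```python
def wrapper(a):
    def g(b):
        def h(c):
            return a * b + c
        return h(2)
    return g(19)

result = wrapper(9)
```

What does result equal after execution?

Step 1: a = 9, b = 19, c = 2.
Step 2: h() computes a * b + c = 9 * 19 + 2 = 173.
Step 3: result = 173

The answer is 173.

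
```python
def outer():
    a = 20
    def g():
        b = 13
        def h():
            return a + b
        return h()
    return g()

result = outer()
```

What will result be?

Step 1: outer() defines a = 20. g() defines b = 13.
Step 2: h() accesses both from enclosing scopes: a = 20, b = 13.
Step 3: result = 20 + 13 = 33

The answer is 33.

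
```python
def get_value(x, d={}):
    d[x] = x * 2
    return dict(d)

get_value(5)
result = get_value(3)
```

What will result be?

Step 1: Mutable default dict is shared across calls.
Step 2: First call adds 5: 10. Second call adds 3: 6.
Step 3: result = {5: 10, 3: 6}

The answer is {5: 10, 3: 6}.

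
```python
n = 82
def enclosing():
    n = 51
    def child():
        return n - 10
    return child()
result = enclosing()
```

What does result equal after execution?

Step 1: enclosing() shadows global n with n = 51.
Step 2: child() finds n = 51 in enclosing scope, computes 51 - 10 = 41.
Step 3: result = 41

The answer is 41.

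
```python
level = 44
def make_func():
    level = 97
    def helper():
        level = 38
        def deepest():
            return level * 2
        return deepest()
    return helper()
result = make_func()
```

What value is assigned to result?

Step 1: deepest() looks up level through LEGB: not local, finds level = 38 in enclosing helper().
Step 2: Returns 38 * 2 = 76.
Step 3: result = 76

The answer is 76.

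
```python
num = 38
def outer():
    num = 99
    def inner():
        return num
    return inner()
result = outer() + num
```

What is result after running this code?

Step 1: Global num = 38. outer() shadows with num = 99.
Step 2: inner() returns enclosing num = 99. outer() = 99.
Step 3: result = 99 + global num (38) = 137

The answer is 137.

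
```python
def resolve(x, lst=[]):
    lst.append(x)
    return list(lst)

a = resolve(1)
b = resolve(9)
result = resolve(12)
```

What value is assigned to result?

Step 1: Default list is shared. list() creates copies for return values.
Step 2: Internal list grows: [1] -> [1, 9] -> [1, 9, 12].
Step 3: result = [1, 9, 12]

The answer is [1, 9, 12].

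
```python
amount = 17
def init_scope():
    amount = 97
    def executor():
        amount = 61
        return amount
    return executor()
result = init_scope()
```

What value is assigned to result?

Step 1: Three scopes define amount: global (17), init_scope (97), executor (61).
Step 2: executor() has its own local amount = 61, which shadows both enclosing and global.
Step 3: result = 61 (local wins in LEGB)

The answer is 61.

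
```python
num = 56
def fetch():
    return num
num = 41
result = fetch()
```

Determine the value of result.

Step 1: num is first set to 56, then reassigned to 41.
Step 2: fetch() is called after the reassignment, so it looks up the current global num = 41.
Step 3: result = 41

The answer is 41.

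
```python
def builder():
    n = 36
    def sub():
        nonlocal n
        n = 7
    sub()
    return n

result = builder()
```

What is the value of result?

Step 1: builder() sets n = 36.
Step 2: sub() uses nonlocal to reassign n = 7.
Step 3: result = 7

The answer is 7.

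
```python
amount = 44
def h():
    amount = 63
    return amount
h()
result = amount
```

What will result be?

Step 1: Global amount = 44.
Step 2: h() creates local amount = 63 (shadow, not modification).
Step 3: After h() returns, global amount is unchanged. result = 44

The answer is 44.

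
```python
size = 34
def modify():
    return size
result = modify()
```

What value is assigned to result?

Step 1: size = 34 is defined in the global scope.
Step 2: modify() looks up size. No local size exists, so Python checks the global scope via LEGB rule and finds size = 34.
Step 3: result = 34

The answer is 34.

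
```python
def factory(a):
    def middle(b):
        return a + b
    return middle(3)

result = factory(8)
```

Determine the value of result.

Step 1: factory(8) passes a = 8.
Step 2: middle(3) has b = 3, reads a = 8 from enclosing.
Step 3: result = 8 + 3 = 11

The answer is 11.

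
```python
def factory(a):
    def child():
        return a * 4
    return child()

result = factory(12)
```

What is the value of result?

Step 1: factory(12) binds parameter a = 12.
Step 2: child() accesses a = 12 from enclosing scope.
Step 3: result = 12 * 4 = 48

The answer is 48.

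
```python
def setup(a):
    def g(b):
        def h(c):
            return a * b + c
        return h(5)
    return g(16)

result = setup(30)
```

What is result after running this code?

Step 1: a = 30, b = 16, c = 5.
Step 2: h() computes a * b + c = 30 * 16 + 5 = 485.
Step 3: result = 485

The answer is 485.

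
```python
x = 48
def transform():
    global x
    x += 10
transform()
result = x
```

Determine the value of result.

Step 1: x = 48 globally.
Step 2: transform() modifies global x: x += 10 = 58.
Step 3: result = 58

The answer is 58.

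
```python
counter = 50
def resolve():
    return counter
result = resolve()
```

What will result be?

Step 1: counter = 50 is defined in the global scope.
Step 2: resolve() looks up counter. No local counter exists, so Python checks the global scope via LEGB rule and finds counter = 50.
Step 3: result = 50

The answer is 50.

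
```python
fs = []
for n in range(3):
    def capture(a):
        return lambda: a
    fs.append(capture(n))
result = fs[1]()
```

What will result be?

Step 1: capture(n) creates a new scope capturing a = n at call time.
Step 2: fs[1] = capture(1), so its lambda captures a = 1.
Step 3: result = 1 (closure factory fixes late binding)

The answer is 1.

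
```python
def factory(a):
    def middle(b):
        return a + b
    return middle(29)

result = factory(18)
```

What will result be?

Step 1: factory(18) passes a = 18.
Step 2: middle(29) has b = 29, reads a = 18 from enclosing.
Step 3: result = 18 + 29 = 47

The answer is 47.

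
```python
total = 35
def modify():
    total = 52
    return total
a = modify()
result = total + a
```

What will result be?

Step 1: Global total = 35. modify() returns local total = 52.
Step 2: a = 52. Global total still = 35.
Step 3: result = 35 + 52 = 87

The answer is 87.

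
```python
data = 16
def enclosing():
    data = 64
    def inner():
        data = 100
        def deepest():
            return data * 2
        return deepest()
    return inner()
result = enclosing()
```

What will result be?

Step 1: deepest() looks up data through LEGB: not local, finds data = 100 in enclosing inner().
Step 2: Returns 100 * 2 = 200.
Step 3: result = 200

The answer is 200.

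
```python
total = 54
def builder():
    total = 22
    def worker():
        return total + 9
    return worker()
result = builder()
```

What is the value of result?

Step 1: builder() shadows global total with total = 22.
Step 2: worker() finds total = 22 in enclosing scope, computes 22 + 9 = 31.
Step 3: result = 31

The answer is 31.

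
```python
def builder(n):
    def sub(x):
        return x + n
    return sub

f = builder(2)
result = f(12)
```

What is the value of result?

Step 1: builder(2) creates a closure that captures n = 2.
Step 2: f(12) calls the closure with x = 12, returning 12 + 2 = 14.
Step 3: result = 14

The answer is 14.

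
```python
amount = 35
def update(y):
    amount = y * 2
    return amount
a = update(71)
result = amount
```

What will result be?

Step 1: Global amount = 35.
Step 2: update(71) creates local amount = 71 * 2 = 142.
Step 3: Global amount unchanged because no global keyword. result = 35

The answer is 35.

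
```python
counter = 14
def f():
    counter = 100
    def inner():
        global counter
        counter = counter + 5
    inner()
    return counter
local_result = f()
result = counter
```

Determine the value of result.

Step 1: Global counter = 14. f() creates local counter = 100.
Step 2: inner() declares global counter and adds 5: global counter = 14 + 5 = 19.
Step 3: f() returns its local counter = 100 (unaffected by inner).
Step 4: result = global counter = 19

The answer is 19.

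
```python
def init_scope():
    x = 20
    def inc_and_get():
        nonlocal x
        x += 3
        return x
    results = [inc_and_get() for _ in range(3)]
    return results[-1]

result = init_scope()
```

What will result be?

Step 1: x = 20.
Step 2: Three calls to inc_and_get(), each adding 3.
Step 3: Last value = 20 + 3 * 3 = 29

The answer is 29.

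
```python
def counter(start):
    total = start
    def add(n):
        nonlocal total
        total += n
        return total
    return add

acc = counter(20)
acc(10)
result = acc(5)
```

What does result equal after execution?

Step 1: counter(20) creates closure with total = 20.
Step 2: First acc(10): total = 20 + 10 = 30.
Step 3: Second acc(5): total = 30 + 5 = 35. result = 35

The answer is 35.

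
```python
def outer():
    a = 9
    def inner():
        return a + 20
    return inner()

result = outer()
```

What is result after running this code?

Step 1: outer() defines a = 9.
Step 2: inner() reads a = 9 from enclosing scope, returns 9 + 20 = 29.
Step 3: result = 29

The answer is 29.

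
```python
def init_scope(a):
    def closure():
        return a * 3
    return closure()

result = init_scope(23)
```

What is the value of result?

Step 1: init_scope(23) binds parameter a = 23.
Step 2: closure() accesses a = 23 from enclosing scope.
Step 3: result = 23 * 3 = 69

The answer is 69.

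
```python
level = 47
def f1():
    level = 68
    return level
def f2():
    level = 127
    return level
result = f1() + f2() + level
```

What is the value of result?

Step 1: Each function shadows global level with its own local.
Step 2: f1() returns 68, f2() returns 127.
Step 3: Global level = 47 is unchanged. result = 68 + 127 + 47 = 242

The answer is 242.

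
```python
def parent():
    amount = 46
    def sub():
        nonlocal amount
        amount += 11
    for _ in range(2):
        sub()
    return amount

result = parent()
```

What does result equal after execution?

Step 1: amount = 46.
Step 2: sub() is called 2 times in a loop, each adding 11 via nonlocal.
Step 3: amount = 46 + 11 * 2 = 68

The answer is 68.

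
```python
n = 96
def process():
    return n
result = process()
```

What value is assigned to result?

Step 1: n = 96 is defined in the global scope.
Step 2: process() looks up n. No local n exists, so Python checks the global scope via LEGB rule and finds n = 96.
Step 3: result = 96

The answer is 96.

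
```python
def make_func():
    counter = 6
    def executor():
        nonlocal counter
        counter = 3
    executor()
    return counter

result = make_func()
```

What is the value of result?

Step 1: make_func() sets counter = 6.
Step 2: executor() uses nonlocal to reassign counter = 3.
Step 3: result = 3

The answer is 3.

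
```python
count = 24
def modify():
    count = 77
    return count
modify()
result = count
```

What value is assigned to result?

Step 1: Global count = 24.
Step 2: modify() creates local count = 77 (shadow, not modification).
Step 3: After modify() returns, global count is unchanged. result = 24

The answer is 24.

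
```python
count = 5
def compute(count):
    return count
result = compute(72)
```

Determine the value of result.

Step 1: Global count = 5.
Step 2: compute(72) takes parameter count = 72, which shadows the global.
Step 3: result = 72

The answer is 72.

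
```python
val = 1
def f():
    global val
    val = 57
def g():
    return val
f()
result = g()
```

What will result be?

Step 1: val = 1.
Step 2: f() sets global val = 57.
Step 3: g() reads global val = 57. result = 57

The answer is 57.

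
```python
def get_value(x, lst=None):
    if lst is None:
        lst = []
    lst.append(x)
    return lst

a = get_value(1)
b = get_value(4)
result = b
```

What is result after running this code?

Step 1: None default with guard creates a NEW list each call.
Step 2: a = [1] (fresh list). b = [4] (another fresh list).
Step 3: result = [4] (this is the fix for mutable default)

The answer is [4].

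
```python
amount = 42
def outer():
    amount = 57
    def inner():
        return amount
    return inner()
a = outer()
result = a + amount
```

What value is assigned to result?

Step 1: outer() has local amount = 57. inner() reads from enclosing.
Step 2: outer() returns 57. Global amount = 42 unchanged.
Step 3: result = 57 + 42 = 99

The answer is 99.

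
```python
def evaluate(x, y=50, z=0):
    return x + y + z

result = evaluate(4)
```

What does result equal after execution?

Step 1: evaluate(4) uses defaults y = 50, z = 0.
Step 2: Returns 4 + 50 + 0 = 54.
Step 3: result = 54

The answer is 54.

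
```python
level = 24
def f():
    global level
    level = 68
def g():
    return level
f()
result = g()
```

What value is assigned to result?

Step 1: level = 24.
Step 2: f() sets global level = 68.
Step 3: g() reads global level = 68. result = 68

The answer is 68.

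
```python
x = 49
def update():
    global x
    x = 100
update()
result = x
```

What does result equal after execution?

Step 1: x = 49 globally.
Step 2: update() declares global x and sets it to 100.
Step 3: After update(), global x = 100. result = 100

The answer is 100.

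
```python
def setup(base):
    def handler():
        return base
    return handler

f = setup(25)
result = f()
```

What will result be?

Step 1: setup(25) creates closure capturing base = 25.
Step 2: f() returns the captured base = 25.
Step 3: result = 25

The answer is 25.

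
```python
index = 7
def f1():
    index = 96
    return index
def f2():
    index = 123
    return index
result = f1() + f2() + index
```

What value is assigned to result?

Step 1: Each function shadows global index with its own local.
Step 2: f1() returns 96, f2() returns 123.
Step 3: Global index = 7 is unchanged. result = 96 + 123 + 7 = 226

The answer is 226.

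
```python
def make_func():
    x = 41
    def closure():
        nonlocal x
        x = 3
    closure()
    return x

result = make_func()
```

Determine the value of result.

Step 1: make_func() sets x = 41.
Step 2: closure() uses nonlocal to reassign x = 3.
Step 3: result = 3

The answer is 3.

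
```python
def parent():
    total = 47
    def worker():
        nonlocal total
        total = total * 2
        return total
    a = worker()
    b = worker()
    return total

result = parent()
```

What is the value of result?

Step 1: total starts at 47.
Step 2: First worker(): total = 47 * 2 = 94.
Step 3: Second worker(): total = 94 * 2 = 188.
Step 4: result = 188

The answer is 188.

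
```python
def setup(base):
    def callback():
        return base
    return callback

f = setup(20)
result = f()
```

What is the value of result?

Step 1: setup(20) creates closure capturing base = 20.
Step 2: f() returns the captured base = 20.
Step 3: result = 20

The answer is 20.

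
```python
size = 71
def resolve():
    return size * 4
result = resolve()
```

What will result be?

Step 1: size = 71 is defined globally.
Step 2: resolve() looks up size from global scope = 71, then computes 71 * 4 = 284.
Step 3: result = 284

The answer is 284.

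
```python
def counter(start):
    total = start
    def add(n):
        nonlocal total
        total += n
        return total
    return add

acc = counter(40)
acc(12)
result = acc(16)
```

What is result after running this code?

Step 1: counter(40) creates closure with total = 40.
Step 2: First acc(12): total = 40 + 12 = 52.
Step 3: Second acc(16): total = 52 + 16 = 68. result = 68

The answer is 68.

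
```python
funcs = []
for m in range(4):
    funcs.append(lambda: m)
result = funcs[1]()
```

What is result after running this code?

Step 1: The loop creates 4 lambdas, all referencing the same variable m.
Step 2: After the loop, m = 3 (final value).
Step 3: funcs[1]() looks up m at call time and finds 3. This is the late binding gotcha. result = 3

The answer is 3.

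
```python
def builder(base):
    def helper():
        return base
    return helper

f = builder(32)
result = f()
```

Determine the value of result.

Step 1: builder(32) creates closure capturing base = 32.
Step 2: f() returns the captured base = 32.
Step 3: result = 32

The answer is 32.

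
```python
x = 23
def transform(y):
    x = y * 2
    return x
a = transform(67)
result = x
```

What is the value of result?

Step 1: Global x = 23.
Step 2: transform(67) creates local x = 67 * 2 = 134.
Step 3: Global x unchanged because no global keyword. result = 23

The answer is 23.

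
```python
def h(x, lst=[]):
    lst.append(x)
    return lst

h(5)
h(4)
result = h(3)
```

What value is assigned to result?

Step 1: Mutable default argument gotcha! The list [] is created once.
Step 2: Each call appends to the SAME list: [5], [5, 4], [5, 4, 3].
Step 3: result = [5, 4, 3]

The answer is [5, 4, 3].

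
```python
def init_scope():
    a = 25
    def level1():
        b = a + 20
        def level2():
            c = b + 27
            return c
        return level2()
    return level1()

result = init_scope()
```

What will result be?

Step 1: a = 25. b = a + 20 = 45.
Step 2: c = b + 27 = 45 + 27 = 72.
Step 3: result = 72

The answer is 72.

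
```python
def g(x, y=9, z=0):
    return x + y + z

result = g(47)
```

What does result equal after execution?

Step 1: g(47) uses defaults y = 9, z = 0.
Step 2: Returns 47 + 9 + 0 = 56.
Step 3: result = 56

The answer is 56.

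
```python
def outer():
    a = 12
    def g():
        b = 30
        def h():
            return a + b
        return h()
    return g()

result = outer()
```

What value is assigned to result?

Step 1: outer() defines a = 12. g() defines b = 30.
Step 2: h() accesses both from enclosing scopes: a = 12, b = 30.
Step 3: result = 12 + 30 = 42

The answer is 42.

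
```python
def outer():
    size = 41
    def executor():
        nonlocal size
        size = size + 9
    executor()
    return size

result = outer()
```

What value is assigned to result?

Step 1: outer() sets size = 41.
Step 2: executor() uses nonlocal to modify size in outer's scope: size = 41 + 9 = 50.
Step 3: outer() returns the modified size = 50

The answer is 50.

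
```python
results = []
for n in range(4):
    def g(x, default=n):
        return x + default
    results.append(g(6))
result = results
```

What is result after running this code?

Step 1: Default argument default=n is evaluated at function definition time.
Step 2: Each iteration creates g with default = current n value.
Step 3: g(6) returns 6 + default. results = [6, 7, 8, 9]

The answer is [6, 7, 8, 9].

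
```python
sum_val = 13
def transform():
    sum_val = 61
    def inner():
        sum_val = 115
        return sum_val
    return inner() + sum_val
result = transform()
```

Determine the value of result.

Step 1: transform() has local sum_val = 61. inner() has local sum_val = 115.
Step 2: inner() returns its local sum_val = 115.
Step 3: transform() returns 115 + its own sum_val (61) = 176

The answer is 176.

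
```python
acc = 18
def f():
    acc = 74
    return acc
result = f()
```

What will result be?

Step 1: Global acc = 18.
Step 2: f() creates local acc = 74, shadowing the global.
Step 3: Returns local acc = 74. result = 74

The answer is 74.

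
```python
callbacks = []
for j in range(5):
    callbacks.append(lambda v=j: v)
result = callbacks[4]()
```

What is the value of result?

Step 1: Default argument v=j captures j's value at each iteration.
Step 2: callbacks[4] captured v = 4 when j was 4.
Step 3: result = 4

The answer is 4.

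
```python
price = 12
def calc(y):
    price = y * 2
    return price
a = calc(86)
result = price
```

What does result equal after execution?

Step 1: Global price = 12.
Step 2: calc(86) creates local price = 86 * 2 = 172.
Step 3: Global price unchanged because no global keyword. result = 12

The answer is 12.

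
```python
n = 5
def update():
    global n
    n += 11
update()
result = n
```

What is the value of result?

Step 1: n = 5 globally.
Step 2: update() modifies global n: n += 11 = 16.
Step 3: result = 16

The answer is 16.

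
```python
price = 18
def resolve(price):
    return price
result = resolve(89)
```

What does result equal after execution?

Step 1: Global price = 18.
Step 2: resolve(89) takes parameter price = 89, which shadows the global.
Step 3: result = 89

The answer is 89.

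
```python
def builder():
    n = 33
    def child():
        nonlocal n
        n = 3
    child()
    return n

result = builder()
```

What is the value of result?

Step 1: builder() sets n = 33.
Step 2: child() uses nonlocal to reassign n = 3.
Step 3: result = 3

The answer is 3.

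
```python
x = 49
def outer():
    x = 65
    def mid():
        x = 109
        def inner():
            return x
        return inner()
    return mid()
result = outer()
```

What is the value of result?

Step 1: Three levels of shadowing: global 49, outer 65, mid 109.
Step 2: inner() finds x = 109 in enclosing mid() scope.
Step 3: result = 109

The answer is 109.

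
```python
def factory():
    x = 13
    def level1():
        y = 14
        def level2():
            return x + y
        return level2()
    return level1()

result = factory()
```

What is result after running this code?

Step 1: x = 13 in factory. y = 14 in level1.
Step 2: level2() reads x = 13 and y = 14 from enclosing scopes.
Step 3: result = 13 + 14 = 27

The answer is 27.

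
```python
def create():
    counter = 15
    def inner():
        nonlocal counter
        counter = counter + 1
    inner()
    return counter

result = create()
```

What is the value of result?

Step 1: create() sets counter = 15.
Step 2: inner() uses nonlocal to modify counter in create's scope: counter = 15 + 1 = 16.
Step 3: create() returns the modified counter = 16

The answer is 16.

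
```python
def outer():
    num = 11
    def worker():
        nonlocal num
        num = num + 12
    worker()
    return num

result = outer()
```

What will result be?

Step 1: outer() sets num = 11.
Step 2: worker() uses nonlocal to modify num in outer's scope: num = 11 + 12 = 23.
Step 3: outer() returns the modified num = 23

The answer is 23.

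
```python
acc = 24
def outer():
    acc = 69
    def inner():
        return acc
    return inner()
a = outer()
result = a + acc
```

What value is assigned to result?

Step 1: outer() has local acc = 69. inner() reads from enclosing.
Step 2: outer() returns 69. Global acc = 24 unchanged.
Step 3: result = 69 + 24 = 93

The answer is 93.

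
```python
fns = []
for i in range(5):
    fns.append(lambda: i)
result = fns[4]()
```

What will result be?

Step 1: The loop creates 5 lambdas, all referencing the same variable i.
Step 2: After the loop, i = 4 (final value).
Step 3: fns[4]() looks up i at call time and finds 4. This is the late binding gotcha. result = 4

The answer is 4.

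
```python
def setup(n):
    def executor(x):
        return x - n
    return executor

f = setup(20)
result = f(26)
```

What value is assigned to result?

Step 1: setup(20) creates a closure capturing n = 20.
Step 2: f(26) computes 26 - 20 = 6.
Step 3: result = 6

The answer is 6.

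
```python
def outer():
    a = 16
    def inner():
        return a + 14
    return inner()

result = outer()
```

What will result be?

Step 1: outer() defines a = 16.
Step 2: inner() reads a = 16 from enclosing scope, returns 16 + 14 = 30.
Step 3: result = 30

The answer is 30.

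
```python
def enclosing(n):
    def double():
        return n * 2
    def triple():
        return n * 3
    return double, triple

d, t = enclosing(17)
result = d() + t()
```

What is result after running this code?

Step 1: Both closures capture the same n = 17.
Step 2: d() = 17 * 2 = 34, t() = 17 * 3 = 51.
Step 3: result = 34 + 51 = 85

The answer is 85.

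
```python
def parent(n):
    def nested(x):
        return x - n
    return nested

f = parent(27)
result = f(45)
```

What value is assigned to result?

Step 1: parent(27) creates a closure capturing n = 27.
Step 2: f(45) computes 45 - 27 = 18.
Step 3: result = 18

The answer is 18.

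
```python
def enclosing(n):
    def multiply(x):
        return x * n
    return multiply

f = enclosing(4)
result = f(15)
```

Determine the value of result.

Step 1: enclosing(4) returns multiply closure with n = 4.
Step 2: f(15) computes 15 * 4 = 60.
Step 3: result = 60

The answer is 60.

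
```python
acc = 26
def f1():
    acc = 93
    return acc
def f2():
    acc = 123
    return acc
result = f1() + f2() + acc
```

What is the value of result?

Step 1: Each function shadows global acc with its own local.
Step 2: f1() returns 93, f2() returns 123.
Step 3: Global acc = 26 is unchanged. result = 93 + 123 + 26 = 242

The answer is 242.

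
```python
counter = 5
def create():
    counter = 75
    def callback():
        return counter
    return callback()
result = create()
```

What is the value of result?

Step 1: counter = 5 globally, but create() defines counter = 75 locally.
Step 2: callback() looks up counter. Not in local scope, so checks enclosing scope (create) and finds counter = 75.
Step 3: result = 75

The answer is 75.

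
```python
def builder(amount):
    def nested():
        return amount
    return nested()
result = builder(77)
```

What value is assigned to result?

Step 1: builder(77) binds parameter amount = 77.
Step 2: nested() looks up amount in enclosing scope and finds the parameter amount = 77.
Step 3: result = 77

The answer is 77.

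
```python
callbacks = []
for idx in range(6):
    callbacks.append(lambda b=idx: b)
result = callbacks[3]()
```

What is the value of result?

Step 1: Default argument b=idx captures idx's value at each iteration.
Step 2: callbacks[3] captured b = 3 when idx was 3.
Step 3: result = 3

The answer is 3.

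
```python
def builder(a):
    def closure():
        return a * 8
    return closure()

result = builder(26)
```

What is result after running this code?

Step 1: builder(26) binds parameter a = 26.
Step 2: closure() accesses a = 26 from enclosing scope.
Step 3: result = 26 * 8 = 208

The answer is 208.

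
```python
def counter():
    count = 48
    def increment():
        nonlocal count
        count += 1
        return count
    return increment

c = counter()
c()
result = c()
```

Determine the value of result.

Step 1: counter() creates closure with count = 48.
Step 2: Each c() call increments count via nonlocal. After 2 calls: 48 + 2 = 50.
Step 3: result = 50

The answer is 50.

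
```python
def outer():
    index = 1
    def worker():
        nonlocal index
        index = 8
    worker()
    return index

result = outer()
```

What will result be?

Step 1: outer() sets index = 1.
Step 2: worker() uses nonlocal to reassign index = 8.
Step 3: result = 8

The answer is 8.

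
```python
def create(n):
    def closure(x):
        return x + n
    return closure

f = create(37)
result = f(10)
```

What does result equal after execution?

Step 1: create(37) creates a closure that captures n = 37.
Step 2: f(10) calls the closure with x = 10, returning 10 + 37 = 47.
Step 3: result = 47

The answer is 47.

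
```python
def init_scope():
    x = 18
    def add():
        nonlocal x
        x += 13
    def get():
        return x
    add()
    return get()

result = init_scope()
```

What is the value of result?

Step 1: x = 18. add() modifies it via nonlocal, get() reads it.
Step 2: add() makes x = 18 + 13 = 31.
Step 3: get() returns 31. result = 31

The answer is 31.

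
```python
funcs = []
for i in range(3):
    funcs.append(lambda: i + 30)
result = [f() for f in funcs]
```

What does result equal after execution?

Step 1: All lambdas capture i by reference. After the loop, i = 2.
Step 2: Each call returns 2 + 30 = 32.
Step 3: result = [32, 32, 32]

The answer is [32, 32, 32].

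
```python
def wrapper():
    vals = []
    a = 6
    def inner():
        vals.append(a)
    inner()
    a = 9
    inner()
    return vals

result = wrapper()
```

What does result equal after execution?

Step 1: a = 6. inner() appends current a to vals.
Step 2: First inner(): appends 6. Then a = 9.
Step 3: Second inner(): appends 9 (closure sees updated a). result = [6, 9]

The answer is [6, 9].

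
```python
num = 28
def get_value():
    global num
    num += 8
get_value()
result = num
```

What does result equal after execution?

Step 1: num = 28 globally.
Step 2: get_value() modifies global num: num += 8 = 36.
Step 3: result = 36

The answer is 36.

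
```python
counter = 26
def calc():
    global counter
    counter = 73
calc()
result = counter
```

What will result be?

Step 1: counter = 26 globally.
Step 2: calc() declares global counter and sets it to 73.
Step 3: After calc(), global counter = 73. result = 73

The answer is 73.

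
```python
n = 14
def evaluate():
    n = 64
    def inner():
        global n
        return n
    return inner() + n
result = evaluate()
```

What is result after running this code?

Step 1: Global n = 14. evaluate() shadows with local n = 64.
Step 2: inner() uses global keyword, so inner() returns global n = 14.
Step 3: evaluate() returns 14 + 64 = 78

The answer is 78.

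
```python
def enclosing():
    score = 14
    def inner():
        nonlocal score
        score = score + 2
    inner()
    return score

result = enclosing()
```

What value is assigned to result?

Step 1: enclosing() sets score = 14.
Step 2: inner() uses nonlocal to modify score in enclosing's scope: score = 14 + 2 = 16.
Step 3: enclosing() returns the modified score = 16

The answer is 16.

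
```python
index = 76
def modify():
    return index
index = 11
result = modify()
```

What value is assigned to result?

Step 1: index is first set to 76, then reassigned to 11.
Step 2: modify() is called after the reassignment, so it looks up the current global index = 11.
Step 3: result = 11

The answer is 11.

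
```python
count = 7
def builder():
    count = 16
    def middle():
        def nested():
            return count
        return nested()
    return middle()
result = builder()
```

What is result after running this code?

Step 1: builder() defines count = 16. middle() and nested() have no local count.
Step 2: nested() checks local (none), enclosing middle() (none), enclosing builder() and finds count = 16.
Step 3: result = 16

The answer is 16.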